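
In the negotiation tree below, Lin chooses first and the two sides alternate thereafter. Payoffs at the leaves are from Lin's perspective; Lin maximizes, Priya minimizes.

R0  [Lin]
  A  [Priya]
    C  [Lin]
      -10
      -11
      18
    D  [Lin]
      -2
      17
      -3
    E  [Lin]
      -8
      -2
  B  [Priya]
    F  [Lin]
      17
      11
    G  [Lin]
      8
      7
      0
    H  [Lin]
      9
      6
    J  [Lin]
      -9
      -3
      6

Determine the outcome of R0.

6

C (Lin): max(-10, -11, 18) = 18
D (Lin): max(-2, 17, -3) = 17
E (Lin): max(-8, -2) = -2
A (Priya): min(18, 17, -2) = -2
F (Lin): max(17, 11) = 17
G (Lin): max(8, 7, 0) = 8
H (Lin): max(9, 6) = 9
J (Lin): max(-9, -3, 6) = 6
B (Priya): min(17, 8, 9, 6) = 6
R0 (Lin): max(-2, 6) = 6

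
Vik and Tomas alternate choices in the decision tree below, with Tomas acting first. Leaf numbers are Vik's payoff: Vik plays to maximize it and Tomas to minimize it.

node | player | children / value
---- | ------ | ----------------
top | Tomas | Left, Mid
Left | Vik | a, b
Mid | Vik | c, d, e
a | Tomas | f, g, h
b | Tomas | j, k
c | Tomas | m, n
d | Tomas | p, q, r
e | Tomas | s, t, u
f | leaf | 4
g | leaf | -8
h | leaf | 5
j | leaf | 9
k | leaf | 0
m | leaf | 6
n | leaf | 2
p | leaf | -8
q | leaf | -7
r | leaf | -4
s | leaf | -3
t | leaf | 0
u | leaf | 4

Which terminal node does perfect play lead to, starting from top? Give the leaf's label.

k

a (Tomas): min(4, -8, 5) = -8
b (Tomas): min(9, 0) = 0
Left (Vik): max(-8, 0) = 0
c (Tomas): min(6, 2) = 2
d (Tomas): min(-8, -7, -4) = -8
e (Tomas): min(-3, 0, 4) = -3
Mid (Vik): max(2, -8, -3) = 2
top (Tomas): min(0, 2) = 0
At top, Tomas picks Left (lowest: 0).
At Left, Vik picks b (highest: 0).
At b, Tomas picks k (lowest: 0).
Terminal value 0.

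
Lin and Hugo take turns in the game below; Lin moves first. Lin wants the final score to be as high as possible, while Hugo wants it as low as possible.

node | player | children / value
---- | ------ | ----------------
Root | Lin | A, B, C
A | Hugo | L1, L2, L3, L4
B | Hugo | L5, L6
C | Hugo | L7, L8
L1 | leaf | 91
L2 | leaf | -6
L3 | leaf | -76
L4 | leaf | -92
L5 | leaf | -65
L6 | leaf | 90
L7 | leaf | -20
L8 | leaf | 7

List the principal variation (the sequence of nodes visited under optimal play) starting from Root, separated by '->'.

A (Hugo): min(91, -6, -76, -92) = -92
B (Hugo): min(-65, 90) = -65
C (Hugo): min(-20, 7) = -20
Root (Lin): max(-92, -65, -20) = -20
At Root, Lin picks C (highest: -20).
At C, Hugo picks L7 (lowest: -20).
Terminal value -20.

Root -> C -> L7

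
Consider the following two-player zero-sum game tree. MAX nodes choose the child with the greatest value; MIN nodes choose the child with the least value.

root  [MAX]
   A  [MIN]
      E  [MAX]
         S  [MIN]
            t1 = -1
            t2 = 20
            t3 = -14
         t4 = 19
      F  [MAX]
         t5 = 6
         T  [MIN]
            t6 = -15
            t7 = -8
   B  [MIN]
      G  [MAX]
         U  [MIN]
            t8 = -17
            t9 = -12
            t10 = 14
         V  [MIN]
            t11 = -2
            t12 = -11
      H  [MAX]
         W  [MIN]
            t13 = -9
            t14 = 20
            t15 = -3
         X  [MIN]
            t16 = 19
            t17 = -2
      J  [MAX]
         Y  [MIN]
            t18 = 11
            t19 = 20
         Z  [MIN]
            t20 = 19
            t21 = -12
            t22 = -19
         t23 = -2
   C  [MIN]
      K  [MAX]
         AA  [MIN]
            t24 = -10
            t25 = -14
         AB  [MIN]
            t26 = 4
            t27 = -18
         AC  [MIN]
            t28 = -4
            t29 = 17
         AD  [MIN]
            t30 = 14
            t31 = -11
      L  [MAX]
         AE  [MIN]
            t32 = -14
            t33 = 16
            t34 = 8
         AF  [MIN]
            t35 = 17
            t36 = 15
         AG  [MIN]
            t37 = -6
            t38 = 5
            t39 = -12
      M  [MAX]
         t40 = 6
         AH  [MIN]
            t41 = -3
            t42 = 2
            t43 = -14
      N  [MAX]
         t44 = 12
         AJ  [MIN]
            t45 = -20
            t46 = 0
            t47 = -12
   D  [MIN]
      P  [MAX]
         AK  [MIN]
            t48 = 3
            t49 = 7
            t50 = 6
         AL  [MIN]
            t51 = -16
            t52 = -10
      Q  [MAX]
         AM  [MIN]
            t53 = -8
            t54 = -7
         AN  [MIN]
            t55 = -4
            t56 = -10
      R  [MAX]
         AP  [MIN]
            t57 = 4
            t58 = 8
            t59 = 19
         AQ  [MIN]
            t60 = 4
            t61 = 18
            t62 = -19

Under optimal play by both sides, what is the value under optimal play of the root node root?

S (MIN): min(-1, 20, -14) = -14
E (MAX): max(-14, 19) = 19
T (MIN): min(-15, -8) = -15
F (MAX): max(6, -15) = 6
A (MIN): min(19, 6) = 6
U (MIN): min(-17, -12, 14) = -17
V (MIN): min(-2, -11) = -11
G (MAX): max(-17, -11) = -11
W (MIN): min(-9, 20, -3) = -9
X (MIN): min(19, -2) = -2
H (MAX): max(-9, -2) = -2
Y (MIN): min(11, 20) = 11
Z (MIN): min(19, -12, -19) = -19
J (MAX): max(11, -19, -2) = 11
B (MIN): min(-11, -2, 11) = -11
AA (MIN): min(-10, -14) = -14
AB (MIN): min(4, -18) = -18
AC (MIN): min(-4, 17) = -4
AD (MIN): min(14, -11) = -11
K (MAX): max(-14, -18, -4, -11) = -4
AE (MIN): min(-14, 16, 8) = -14
AF (MIN): min(17, 15) = 15
AG (MIN): min(-6, 5, -12) = -12
L (MAX): max(-14, 15, -12) = 15
AH (MIN): min(-3, 2, -14) = -14
M (MAX): max(6, -14) = 6
AJ (MIN): min(-20, 0, -12) = -20
N (MAX): max(12, -20) = 12
C (MIN): min(-4, 15, 6, 12) = -4
AK (MIN): min(3, 7, 6) = 3
AL (MIN): min(-16, -10) = -16
P (MAX): max(3, -16) = 3
AM (MIN): min(-8, -7) = -8
AN (MIN): min(-4, -10) = -10
Q (MAX): max(-8, -10) = -8
AP (MIN): min(4, 8, 19) = 4
AQ (MIN): min(4, 18, -19) = -19
R (MAX): max(4, -19) = 4
D (MIN): min(3, -8, 4) = -8
root (MAX): max(6, -11, -4, -8) = 6

6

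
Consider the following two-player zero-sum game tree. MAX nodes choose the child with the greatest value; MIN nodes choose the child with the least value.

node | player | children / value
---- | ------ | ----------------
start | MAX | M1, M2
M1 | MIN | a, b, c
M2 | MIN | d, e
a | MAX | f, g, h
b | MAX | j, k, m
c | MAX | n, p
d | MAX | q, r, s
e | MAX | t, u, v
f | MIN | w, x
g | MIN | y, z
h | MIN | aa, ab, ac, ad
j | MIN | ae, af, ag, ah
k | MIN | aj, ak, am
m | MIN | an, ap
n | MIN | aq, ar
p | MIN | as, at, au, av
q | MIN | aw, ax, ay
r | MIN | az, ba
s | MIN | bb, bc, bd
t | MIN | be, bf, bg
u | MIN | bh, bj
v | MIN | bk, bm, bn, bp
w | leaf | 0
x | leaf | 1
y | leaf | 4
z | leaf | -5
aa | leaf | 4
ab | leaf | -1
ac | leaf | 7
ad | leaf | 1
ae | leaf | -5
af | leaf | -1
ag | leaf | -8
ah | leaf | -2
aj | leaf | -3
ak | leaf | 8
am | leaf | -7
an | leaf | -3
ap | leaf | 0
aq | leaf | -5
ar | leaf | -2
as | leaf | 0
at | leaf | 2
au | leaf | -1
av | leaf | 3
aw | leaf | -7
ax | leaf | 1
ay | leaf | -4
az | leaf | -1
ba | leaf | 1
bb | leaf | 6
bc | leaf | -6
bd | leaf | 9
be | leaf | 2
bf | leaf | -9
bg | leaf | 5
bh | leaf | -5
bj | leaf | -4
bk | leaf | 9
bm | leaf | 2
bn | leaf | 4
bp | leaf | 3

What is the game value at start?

-1

f (MIN): min(0, 1) = 0
g (MIN): min(4, -5) = -5
h (MIN): min(4, -1, 7, 1) = -1
a (MAX): max(0, -5, -1) = 0
j (MIN): min(-5, -1, -8, -2) = -8
k (MIN): min(-3, 8, -7) = -7
m (MIN): min(-3, 0) = -3
b (MAX): max(-8, -7, -3) = -3
n (MIN): min(-5, -2) = -5
p (MIN): min(0, 2, -1, 3) = -1
c (MAX): max(-5, -1) = -1
M1 (MIN): min(0, -3, -1) = -3
q (MIN): min(-7, 1, -4) = -7
r (MIN): min(-1, 1) = -1
s (MIN): min(6, -6, 9) = -6
d (MAX): max(-7, -1, -6) = -1
t (MIN): min(2, -9, 5) = -9
u (MIN): min(-5, -4) = -5
v (MIN): min(9, 2, 4, 3) = 2
e (MAX): max(-9, -5, 2) = 2
M2 (MIN): min(-1, 2) = -1
start (MAX): max(-3, -1) = -1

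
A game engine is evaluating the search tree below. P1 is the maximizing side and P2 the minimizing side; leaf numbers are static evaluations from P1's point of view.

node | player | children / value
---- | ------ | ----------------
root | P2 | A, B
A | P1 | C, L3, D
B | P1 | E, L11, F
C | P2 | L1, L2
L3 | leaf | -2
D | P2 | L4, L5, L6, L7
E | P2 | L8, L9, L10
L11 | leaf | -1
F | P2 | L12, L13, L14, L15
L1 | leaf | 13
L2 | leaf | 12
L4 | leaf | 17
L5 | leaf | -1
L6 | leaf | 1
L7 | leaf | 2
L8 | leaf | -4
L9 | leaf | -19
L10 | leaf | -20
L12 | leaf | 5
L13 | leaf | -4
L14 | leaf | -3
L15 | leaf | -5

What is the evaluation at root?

C (P2): min(13, 12) = 12
D (P2): min(17, -1, 1, 2) = -1
A (P1): max(12, -2, -1) = 12
E (P2): min(-4, -19, -20) = -20
F (P2): min(5, -4, -3, -5) = -5
B (P1): max(-20, -1, -5) = -1
root (P2): min(12, -1) = -1

-1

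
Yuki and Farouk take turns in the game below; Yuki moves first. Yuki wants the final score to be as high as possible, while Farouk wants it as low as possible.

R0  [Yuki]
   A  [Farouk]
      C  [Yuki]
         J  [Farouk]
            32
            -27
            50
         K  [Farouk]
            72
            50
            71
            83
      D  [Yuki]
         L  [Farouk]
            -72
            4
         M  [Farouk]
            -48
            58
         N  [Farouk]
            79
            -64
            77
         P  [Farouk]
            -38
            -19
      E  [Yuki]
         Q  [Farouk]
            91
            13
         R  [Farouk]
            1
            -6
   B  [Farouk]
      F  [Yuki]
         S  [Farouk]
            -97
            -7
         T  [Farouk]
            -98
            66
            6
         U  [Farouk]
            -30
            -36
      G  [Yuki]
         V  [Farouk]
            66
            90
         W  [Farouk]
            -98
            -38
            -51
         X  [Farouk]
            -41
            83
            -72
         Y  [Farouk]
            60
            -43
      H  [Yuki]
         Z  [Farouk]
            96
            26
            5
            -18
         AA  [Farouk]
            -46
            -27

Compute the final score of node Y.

Y (Farouk): min(60, -43) = -43

-43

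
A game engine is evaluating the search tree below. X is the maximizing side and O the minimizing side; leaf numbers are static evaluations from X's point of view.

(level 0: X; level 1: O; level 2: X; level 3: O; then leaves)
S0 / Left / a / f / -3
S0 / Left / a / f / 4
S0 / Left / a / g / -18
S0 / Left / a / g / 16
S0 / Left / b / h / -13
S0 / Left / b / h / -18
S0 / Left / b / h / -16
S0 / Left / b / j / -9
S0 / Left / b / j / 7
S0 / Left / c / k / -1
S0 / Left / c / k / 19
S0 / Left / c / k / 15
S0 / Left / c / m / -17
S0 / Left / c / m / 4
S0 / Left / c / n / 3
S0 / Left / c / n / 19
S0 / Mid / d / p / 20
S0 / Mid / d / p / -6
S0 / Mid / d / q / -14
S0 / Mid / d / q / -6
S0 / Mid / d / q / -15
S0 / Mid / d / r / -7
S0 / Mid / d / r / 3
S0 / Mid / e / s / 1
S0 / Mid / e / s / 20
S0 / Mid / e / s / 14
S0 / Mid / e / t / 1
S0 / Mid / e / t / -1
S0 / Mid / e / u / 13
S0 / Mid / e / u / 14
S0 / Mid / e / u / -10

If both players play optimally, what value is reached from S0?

f (O): min(-3, 4) = -3
g (O): min(-18, 16) = -18
a (X): max(-3, -18) = -3
h (O): min(-13, -18, -16) = -18
j (O): min(-9, 7) = -9
b (X): max(-18, -9) = -9
k (O): min(-1, 19, 15) = -1
m (O): min(-17, 4) = -17
n (O): min(3, 19) = 3
c (X): max(-1, -17, 3) = 3
Left (O): min(-3, -9, 3) = -9
p (O): min(20, -6) = -6
q (O): min(-14, -6, -15) = -15
r (O): min(-7, 3) = -7
d (X): max(-6, -15, -7) = -6
s (O): min(1, 20, 14) = 1
t (O): min(1, -1) = -1
u (O): min(13, 14, -10) = -10
e (X): max(1, -1, -10) = 1
Mid (O): min(-6, 1) = -6
S0 (X): max(-9, -6) = -6

-6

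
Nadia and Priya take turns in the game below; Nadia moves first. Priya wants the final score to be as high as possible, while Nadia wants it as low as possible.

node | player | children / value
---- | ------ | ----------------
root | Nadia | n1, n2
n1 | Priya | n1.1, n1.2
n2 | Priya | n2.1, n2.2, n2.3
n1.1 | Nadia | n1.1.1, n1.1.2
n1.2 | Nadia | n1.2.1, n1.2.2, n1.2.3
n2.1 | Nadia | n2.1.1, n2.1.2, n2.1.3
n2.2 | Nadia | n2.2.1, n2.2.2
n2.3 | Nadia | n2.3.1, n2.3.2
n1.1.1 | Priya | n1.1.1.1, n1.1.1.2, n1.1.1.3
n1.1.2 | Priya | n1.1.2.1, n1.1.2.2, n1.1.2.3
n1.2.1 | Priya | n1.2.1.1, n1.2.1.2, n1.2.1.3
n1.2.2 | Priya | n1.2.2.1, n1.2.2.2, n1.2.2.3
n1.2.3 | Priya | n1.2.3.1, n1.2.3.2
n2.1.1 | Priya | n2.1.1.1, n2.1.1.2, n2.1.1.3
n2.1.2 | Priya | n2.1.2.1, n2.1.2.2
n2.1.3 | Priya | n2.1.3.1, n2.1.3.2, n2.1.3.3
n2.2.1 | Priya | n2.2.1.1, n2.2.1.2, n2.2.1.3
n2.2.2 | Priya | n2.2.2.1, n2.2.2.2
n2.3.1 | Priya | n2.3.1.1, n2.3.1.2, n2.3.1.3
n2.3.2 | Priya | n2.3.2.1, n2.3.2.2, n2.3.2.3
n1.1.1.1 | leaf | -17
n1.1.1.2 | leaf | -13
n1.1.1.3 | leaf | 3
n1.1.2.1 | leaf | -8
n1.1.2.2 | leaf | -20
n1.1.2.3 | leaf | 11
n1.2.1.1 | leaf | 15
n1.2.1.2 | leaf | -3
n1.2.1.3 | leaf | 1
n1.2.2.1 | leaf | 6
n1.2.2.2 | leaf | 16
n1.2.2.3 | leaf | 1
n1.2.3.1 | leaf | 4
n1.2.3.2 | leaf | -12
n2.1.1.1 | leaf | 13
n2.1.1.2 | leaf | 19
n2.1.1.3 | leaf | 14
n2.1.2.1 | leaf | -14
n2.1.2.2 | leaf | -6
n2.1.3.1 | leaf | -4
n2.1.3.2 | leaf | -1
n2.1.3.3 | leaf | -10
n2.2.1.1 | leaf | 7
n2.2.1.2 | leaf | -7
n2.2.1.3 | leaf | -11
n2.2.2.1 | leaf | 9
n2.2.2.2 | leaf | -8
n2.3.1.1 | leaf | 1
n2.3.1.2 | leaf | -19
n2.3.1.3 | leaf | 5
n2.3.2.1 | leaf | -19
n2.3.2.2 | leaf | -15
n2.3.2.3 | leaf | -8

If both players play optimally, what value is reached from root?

4

n1.1.1 (Priya): max(-17, -13, 3) = 3
n1.1.2 (Priya): max(-8, -20, 11) = 11
n1.1 (Nadia): min(3, 11) = 3
n1.2.1 (Priya): max(15, -3, 1) = 15
n1.2.2 (Priya): max(6, 16, 1) = 16
n1.2.3 (Priya): max(4, -12) = 4
n1.2 (Nadia): min(15, 16, 4) = 4
n1 (Priya): max(3, 4) = 4
n2.1.1 (Priya): max(13, 19, 14) = 19
n2.1.2 (Priya): max(-14, -6) = -6
n2.1.3 (Priya): max(-4, -1, -10) = -1
n2.1 (Nadia): min(19, -6, -1) = -6
n2.2.1 (Priya): max(7, -7, -11) = 7
n2.2.2 (Priya): max(9, -8) = 9
n2.2 (Nadia): min(7, 9) = 7
n2.3.1 (Priya): max(1, -19, 5) = 5
n2.3.2 (Priya): max(-19, -15, -8) = -8
n2.3 (Nadia): min(5, -8) = -8
n2 (Priya): max(-6, 7, -8) = 7
root (Nadia): min(4, 7) = 4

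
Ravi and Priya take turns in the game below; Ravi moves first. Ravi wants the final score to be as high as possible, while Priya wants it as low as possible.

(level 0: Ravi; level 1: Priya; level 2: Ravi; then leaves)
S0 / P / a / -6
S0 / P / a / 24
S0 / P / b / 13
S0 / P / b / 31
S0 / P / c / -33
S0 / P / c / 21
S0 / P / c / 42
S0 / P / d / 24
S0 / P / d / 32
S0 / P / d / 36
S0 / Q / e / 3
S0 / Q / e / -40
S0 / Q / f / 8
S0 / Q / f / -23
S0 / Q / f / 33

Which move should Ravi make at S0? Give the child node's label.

P

a (Ravi): max(-6, 24) = 24
b (Ravi): max(13, 31) = 31
c (Ravi): max(-33, 21, 42) = 42
d (Ravi): max(24, 32, 36) = 36
P (Priya): min(24, 31, 42, 36) = 24
e (Ravi): max(3, -40) = 3
f (Ravi): max(8, -23, 33) = 33
Q (Priya): min(3, 33) = 3
S0 (Ravi): max(24, 3) = 24
Ravi at S0 wants the highest of {P=24, Q=3}, so chooses P.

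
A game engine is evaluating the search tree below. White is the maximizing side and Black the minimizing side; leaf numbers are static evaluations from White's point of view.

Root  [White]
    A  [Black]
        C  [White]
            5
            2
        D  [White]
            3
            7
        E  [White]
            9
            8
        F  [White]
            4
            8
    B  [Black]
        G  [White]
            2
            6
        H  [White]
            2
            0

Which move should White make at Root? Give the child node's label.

C (White): max(5, 2) = 5
D (White): max(3, 7) = 7
E (White): max(9, 8) = 9
F (White): max(4, 8) = 8
A (Black): min(5, 7, 9, 8) = 5
G (White): max(2, 6) = 6
H (White): max(2, 0) = 2
B (Black): min(6, 2) = 2
Root (White): max(5, 2) = 5
White at Root wants the highest of {A=5, B=2}, so chooses A.

A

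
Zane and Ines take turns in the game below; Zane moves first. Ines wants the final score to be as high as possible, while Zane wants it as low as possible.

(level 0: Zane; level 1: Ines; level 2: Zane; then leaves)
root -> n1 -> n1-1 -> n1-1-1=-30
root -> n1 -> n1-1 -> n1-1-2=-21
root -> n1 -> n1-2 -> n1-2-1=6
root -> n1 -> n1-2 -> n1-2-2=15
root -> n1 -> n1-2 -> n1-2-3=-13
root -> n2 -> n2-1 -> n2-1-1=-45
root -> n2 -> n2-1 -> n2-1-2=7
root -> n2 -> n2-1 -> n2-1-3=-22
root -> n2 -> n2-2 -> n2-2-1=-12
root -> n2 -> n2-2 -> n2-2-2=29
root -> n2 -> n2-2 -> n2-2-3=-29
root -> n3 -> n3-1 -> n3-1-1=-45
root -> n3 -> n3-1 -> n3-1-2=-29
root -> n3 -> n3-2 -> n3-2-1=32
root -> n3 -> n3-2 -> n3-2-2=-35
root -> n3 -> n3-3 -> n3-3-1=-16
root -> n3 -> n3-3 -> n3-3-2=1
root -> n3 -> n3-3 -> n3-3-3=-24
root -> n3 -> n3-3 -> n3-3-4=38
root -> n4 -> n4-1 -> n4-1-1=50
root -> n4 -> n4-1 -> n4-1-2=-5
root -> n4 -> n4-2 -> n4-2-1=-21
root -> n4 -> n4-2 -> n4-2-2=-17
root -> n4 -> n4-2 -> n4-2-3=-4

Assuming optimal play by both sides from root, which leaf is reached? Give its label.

n2-2-3

n1-1 (Zane): min(-30, -21) = -30
n1-2 (Zane): min(6, 15, -13) = -13
n1 (Ines): max(-30, -13) = -13
n2-1 (Zane): min(-45, 7, -22) = -45
n2-2 (Zane): min(-12, 29, -29) = -29
n2 (Ines): max(-45, -29) = -29
n3-1 (Zane): min(-45, -29) = -45
n3-2 (Zane): min(32, -35) = -35
n3-3 (Zane): min(-16, 1, -24, 38) = -24
n3 (Ines): max(-45, -35, -24) = -24
n4-1 (Zane): min(50, -5) = -5
n4-2 (Zane): min(-21, -17, -4) = -21
n4 (Ines): max(-5, -21) = -5
root (Zane): min(-13, -29, -24, -5) = -29
At root, Zane picks n2 (lowest: -29).
At n2, Ines picks n2-2 (highest: -29).
At n2-2, Zane picks n2-2-3 (lowest: -29).
Terminal value -29.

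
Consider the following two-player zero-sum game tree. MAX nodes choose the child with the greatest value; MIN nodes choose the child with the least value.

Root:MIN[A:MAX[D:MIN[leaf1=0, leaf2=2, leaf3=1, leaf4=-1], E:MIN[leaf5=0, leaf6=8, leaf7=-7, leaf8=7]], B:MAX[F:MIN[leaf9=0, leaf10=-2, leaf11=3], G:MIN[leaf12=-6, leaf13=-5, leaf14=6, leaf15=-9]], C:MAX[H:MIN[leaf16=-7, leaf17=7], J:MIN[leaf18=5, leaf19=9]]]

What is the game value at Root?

-2

D (MIN): min(0, 2, 1, -1) = -1
E (MIN): min(0, 8, -7, 7) = -7
A (MAX): max(-1, -7) = -1
F (MIN): min(0, -2, 3) = -2
G (MIN): min(-6, -5, 6, -9) = -9
B (MAX): max(-2, -9) = -2
H (MIN): min(-7, 7) = -7
J (MIN): min(5, 9) = 5
C (MAX): max(-7, 5) = 5
Root (MIN): min(-1, -2, 5) = -2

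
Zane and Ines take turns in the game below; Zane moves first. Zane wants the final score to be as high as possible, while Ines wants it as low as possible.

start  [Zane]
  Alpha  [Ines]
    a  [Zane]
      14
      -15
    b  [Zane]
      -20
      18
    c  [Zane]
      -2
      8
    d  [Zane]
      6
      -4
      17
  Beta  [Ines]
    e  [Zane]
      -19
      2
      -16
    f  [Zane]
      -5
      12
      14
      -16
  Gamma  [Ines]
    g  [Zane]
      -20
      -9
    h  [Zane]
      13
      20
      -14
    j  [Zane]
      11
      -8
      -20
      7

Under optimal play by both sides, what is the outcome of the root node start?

a (Zane): max(14, -15) = 14
b (Zane): max(-20, 18) = 18
c (Zane): max(-2, 8) = 8
d (Zane): max(6, -4, 17) = 17
Alpha (Ines): min(14, 18, 8, 17) = 8
e (Zane): max(-19, 2, -16) = 2
f (Zane): max(-5, 12, 14, -16) = 14
Beta (Ines): min(2, 14) = 2
g (Zane): max(-20, -9) = -9
h (Zane): max(13, 20, -14) = 20
j (Zane): max(11, -8, -20, 7) = 11
Gamma (Ines): min(-9, 20, 11) = -9
start (Zane): max(8, 2, -9) = 8

8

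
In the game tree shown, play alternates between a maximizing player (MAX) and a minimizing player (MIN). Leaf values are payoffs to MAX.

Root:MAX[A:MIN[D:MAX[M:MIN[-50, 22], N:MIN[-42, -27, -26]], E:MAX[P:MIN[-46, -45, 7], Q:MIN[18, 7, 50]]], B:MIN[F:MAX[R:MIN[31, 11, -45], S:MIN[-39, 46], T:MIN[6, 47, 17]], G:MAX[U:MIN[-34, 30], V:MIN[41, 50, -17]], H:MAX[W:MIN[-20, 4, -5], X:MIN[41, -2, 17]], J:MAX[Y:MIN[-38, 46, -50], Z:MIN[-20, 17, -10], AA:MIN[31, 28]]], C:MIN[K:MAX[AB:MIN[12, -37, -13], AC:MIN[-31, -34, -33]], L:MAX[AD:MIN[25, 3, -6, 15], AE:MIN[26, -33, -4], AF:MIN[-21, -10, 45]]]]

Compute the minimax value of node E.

7

P (MIN): min(-46, -45, 7) = -46
Q (MIN): min(18, 7, 50) = 7
E (MAX): max(-46, 7) = 7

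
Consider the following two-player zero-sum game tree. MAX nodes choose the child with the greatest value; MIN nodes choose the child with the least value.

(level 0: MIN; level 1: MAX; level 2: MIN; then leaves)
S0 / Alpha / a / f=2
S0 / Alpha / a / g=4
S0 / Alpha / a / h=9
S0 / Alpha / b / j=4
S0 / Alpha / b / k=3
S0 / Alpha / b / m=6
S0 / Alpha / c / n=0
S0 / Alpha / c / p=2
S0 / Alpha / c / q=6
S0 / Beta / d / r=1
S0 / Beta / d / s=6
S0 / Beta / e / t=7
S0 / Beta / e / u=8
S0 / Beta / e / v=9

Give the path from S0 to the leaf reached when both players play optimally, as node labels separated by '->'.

S0 -> Alpha -> b -> k

a (MIN): min(2, 4, 9) = 2
b (MIN): min(4, 3, 6) = 3
c (MIN): min(0, 2, 6) = 0
Alpha (MAX): max(2, 3, 0) = 3
d (MIN): min(1, 6) = 1
e (MIN): min(7, 8, 9) = 7
Beta (MAX): max(1, 7) = 7
S0 (MIN): min(3, 7) = 3
At S0, MIN picks Alpha (lowest: 3).
At Alpha, MAX picks b (highest: 3).
At b, MIN picks k (lowest: 3).
Terminal value 3.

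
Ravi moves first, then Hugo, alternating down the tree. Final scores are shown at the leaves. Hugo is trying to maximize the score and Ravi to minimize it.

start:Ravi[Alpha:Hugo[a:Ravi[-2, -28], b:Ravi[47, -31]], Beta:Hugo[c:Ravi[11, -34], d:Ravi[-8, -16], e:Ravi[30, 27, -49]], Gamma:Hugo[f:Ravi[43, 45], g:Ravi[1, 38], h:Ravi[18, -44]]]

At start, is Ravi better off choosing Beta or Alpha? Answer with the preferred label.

c (Ravi): min(11, -34) = -34
d (Ravi): min(-8, -16) = -16
e (Ravi): min(30, 27, -49) = -49
Beta (Hugo): max(-34, -16, -49) = -16
a (Ravi): min(-2, -28) = -28
b (Ravi): min(47, -31) = -31
Alpha (Hugo): max(-28, -31) = -28
Ravi prefers the lower value; Beta=-16, Alpha=-28. Alpha is better since -28 < -16.

Alpha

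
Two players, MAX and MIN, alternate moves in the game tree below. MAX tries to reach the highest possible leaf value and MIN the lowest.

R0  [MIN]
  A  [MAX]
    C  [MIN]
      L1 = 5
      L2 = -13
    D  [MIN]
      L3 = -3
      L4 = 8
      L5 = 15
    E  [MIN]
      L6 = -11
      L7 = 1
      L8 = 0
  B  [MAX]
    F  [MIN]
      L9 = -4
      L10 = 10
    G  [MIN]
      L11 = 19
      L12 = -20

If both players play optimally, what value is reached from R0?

C (MIN): min(5, -13) = -13
D (MIN): min(-3, 8, 15) = -3
E (MIN): min(-11, 1, 0) = -11
A (MAX): max(-13, -3, -11) = -3
F (MIN): min(-4, 10) = -4
G (MIN): min(19, -20) = -20
B (MAX): max(-4, -20) = -4
R0 (MIN): min(-3, -4) = -4

-4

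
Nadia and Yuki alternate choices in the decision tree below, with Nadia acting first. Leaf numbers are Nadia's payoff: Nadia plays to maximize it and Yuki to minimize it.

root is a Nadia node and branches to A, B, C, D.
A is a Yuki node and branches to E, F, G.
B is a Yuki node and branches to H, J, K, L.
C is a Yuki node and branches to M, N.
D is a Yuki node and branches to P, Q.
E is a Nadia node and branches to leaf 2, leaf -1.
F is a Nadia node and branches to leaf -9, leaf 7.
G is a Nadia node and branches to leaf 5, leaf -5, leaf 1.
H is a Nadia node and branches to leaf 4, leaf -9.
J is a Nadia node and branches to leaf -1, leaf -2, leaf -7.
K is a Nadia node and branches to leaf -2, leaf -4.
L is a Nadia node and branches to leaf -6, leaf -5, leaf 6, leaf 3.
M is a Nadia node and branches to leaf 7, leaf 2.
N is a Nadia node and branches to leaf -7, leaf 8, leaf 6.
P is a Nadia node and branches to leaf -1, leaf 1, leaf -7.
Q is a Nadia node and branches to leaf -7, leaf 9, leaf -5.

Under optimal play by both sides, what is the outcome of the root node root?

7

E (Nadia): max(2, -1) = 2
F (Nadia): max(-9, 7) = 7
G (Nadia): max(5, -5, 1) = 5
A (Yuki): min(2, 7, 5) = 2
H (Nadia): max(4, -9) = 4
J (Nadia): max(-1, -2, -7) = -1
K (Nadia): max(-2, -4) = -2
L (Nadia): max(-6, -5, 6, 3) = 6
B (Yuki): min(4, -1, -2, 6) = -2
M (Nadia): max(7, 2) = 7
N (Nadia): max(-7, 8, 6) = 8
C (Yuki): min(7, 8) = 7
P (Nadia): max(-1, 1, -7) = 1
Q (Nadia): max(-7, 9, -5) = 9
D (Yuki): min(1, 9) = 1
root (Nadia): max(2, -2, 7, 1) = 7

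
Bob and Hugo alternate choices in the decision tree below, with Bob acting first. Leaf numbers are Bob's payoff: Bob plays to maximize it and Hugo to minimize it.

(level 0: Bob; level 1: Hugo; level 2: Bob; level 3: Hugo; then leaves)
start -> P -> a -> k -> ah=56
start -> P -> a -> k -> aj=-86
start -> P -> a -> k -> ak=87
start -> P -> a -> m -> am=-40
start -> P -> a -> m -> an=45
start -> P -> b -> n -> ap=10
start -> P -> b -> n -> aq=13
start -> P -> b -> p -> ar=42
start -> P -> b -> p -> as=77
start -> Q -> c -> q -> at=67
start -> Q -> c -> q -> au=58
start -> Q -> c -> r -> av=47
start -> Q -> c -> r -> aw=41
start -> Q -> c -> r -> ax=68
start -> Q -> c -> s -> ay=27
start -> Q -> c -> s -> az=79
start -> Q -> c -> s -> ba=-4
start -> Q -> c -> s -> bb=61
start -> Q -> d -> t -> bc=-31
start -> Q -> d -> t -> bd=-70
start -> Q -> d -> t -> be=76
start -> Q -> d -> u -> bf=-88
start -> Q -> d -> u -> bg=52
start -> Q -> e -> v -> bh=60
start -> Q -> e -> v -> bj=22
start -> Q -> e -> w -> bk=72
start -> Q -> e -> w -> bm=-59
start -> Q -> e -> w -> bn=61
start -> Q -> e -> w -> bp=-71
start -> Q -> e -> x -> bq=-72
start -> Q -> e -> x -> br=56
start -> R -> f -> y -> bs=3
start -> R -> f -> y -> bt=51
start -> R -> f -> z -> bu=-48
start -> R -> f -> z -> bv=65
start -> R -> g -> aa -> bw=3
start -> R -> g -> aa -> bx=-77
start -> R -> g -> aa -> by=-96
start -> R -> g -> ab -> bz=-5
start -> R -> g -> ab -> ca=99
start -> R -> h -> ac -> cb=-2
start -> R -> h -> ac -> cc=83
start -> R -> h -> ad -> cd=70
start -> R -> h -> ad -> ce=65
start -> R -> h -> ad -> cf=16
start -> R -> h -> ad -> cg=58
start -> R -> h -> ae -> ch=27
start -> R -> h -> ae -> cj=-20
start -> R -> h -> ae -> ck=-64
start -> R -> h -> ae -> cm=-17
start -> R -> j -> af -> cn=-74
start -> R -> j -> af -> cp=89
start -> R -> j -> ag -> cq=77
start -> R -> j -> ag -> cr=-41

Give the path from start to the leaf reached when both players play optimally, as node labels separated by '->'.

start -> P -> a -> m -> am

k (Hugo): min(56, -86, 87) = -86
m (Hugo): min(-40, 45) = -40
a (Bob): max(-86, -40) = -40
n (Hugo): min(10, 13) = 10
p (Hugo): min(42, 77) = 42
b (Bob): max(10, 42) = 42
P (Hugo): min(-40, 42) = -40
q (Hugo): min(67, 58) = 58
r (Hugo): min(47, 41, 68) = 41
s (Hugo): min(27, 79, -4, 61) = -4
c (Bob): max(58, 41, -4) = 58
t (Hugo): min(-31, -70, 76) = -70
u (Hugo): min(-88, 52) = -88
d (Bob): max(-70, -88) = -70
v (Hugo): min(60, 22) = 22
w (Hugo): min(72, -59, 61, -71) = -71
x (Hugo): min(-72, 56) = -72
e (Bob): max(22, -71, -72) = 22
Q (Hugo): min(58, -70, 22) = -70
y (Hugo): min(3, 51) = 3
z (Hugo): min(-48, 65) = -48
f (Bob): max(3, -48) = 3
aa (Hugo): min(3, -77, -96) = -96
ab (Hugo): min(-5, 99) = -5
g (Bob): max(-96, -5) = -5
ac (Hugo): min(-2, 83) = -2
ad (Hugo): min(70, 65, 16, 58) = 16
ae (Hugo): min(27, -20, -64, -17) = -64
h (Bob): max(-2, 16, -64) = 16
af (Hugo): min(-74, 89) = -74
ag (Hugo): min(77, -41) = -41
j (Bob): max(-74, -41) = -41
R (Hugo): min(3, -5, 16, -41) = -41
start (Bob): max(-40, -70, -41) = -40
At start, Bob picks P (highest: -40).
At P, Hugo picks a (lowest: -40).
At a, Bob picks m (highest: -40).
At m, Hugo picks am (lowest: -40).
Terminal value -40.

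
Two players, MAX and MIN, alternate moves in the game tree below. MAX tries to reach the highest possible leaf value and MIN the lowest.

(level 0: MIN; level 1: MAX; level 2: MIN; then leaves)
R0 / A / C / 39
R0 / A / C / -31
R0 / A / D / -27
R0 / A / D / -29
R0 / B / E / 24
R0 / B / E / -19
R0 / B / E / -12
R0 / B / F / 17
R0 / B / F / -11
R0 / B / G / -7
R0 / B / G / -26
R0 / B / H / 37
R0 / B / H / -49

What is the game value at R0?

-29

C (MIN): min(39, -31) = -31
D (MIN): min(-27, -29) = -29
A (MAX): max(-31, -29) = -29
E (MIN): min(24, -19, -12) = -19
F (MIN): min(17, -11) = -11
G (MIN): min(-7, -26) = -26
H (MIN): min(37, -49) = -49
B (MAX): max(-19, -11, -26, -49) = -11
R0 (MIN): min(-29, -11) = -29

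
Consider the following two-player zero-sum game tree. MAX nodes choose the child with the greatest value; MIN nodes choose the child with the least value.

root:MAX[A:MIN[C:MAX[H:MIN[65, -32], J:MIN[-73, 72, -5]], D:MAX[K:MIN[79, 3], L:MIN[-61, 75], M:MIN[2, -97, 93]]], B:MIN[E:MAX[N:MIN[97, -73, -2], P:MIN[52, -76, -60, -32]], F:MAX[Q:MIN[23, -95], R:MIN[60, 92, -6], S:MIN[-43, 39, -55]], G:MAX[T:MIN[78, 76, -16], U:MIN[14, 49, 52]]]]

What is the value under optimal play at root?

-32

H (MIN): min(65, -32) = -32
J (MIN): min(-73, 72, -5) = -73
C (MAX): max(-32, -73) = -32
K (MIN): min(79, 3) = 3
L (MIN): min(-61, 75) = -61
M (MIN): min(2, -97, 93) = -97
D (MAX): max(3, -61, -97) = 3
A (MIN): min(-32, 3) = -32
N (MIN): min(97, -73, -2) = -73
P (MIN): min(52, -76, -60, -32) = -76
E (MAX): max(-73, -76) = -73
Q (MIN): min(23, -95) = -95
R (MIN): min(60, 92, -6) = -6
S (MIN): min(-43, 39, -55) = -55
F (MAX): max(-95, -6, -55) = -6
T (MIN): min(78, 76, -16) = -16
U (MIN): min(14, 49, 52) = 14
G (MAX): max(-16, 14) = 14
B (MIN): min(-73, -6, 14) = -73
root (MAX): max(-32, -73) = -32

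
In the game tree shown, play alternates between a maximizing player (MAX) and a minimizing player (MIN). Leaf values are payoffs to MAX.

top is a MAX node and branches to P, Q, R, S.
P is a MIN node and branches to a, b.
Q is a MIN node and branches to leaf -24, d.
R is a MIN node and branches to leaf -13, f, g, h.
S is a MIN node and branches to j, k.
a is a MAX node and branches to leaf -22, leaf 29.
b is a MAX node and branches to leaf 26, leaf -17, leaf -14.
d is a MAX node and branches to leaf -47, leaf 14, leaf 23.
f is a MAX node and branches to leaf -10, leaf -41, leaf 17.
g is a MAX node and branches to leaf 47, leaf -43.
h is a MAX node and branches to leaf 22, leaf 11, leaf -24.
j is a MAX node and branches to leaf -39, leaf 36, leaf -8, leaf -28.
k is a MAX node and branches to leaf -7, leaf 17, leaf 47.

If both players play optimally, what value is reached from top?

36

a (MAX): max(-22, 29) = 29
b (MAX): max(26, -17, -14) = 26
P (MIN): min(29, 26) = 26
d (MAX): max(-47, 14, 23) = 23
Q (MIN): min(-24, 23) = -24
f (MAX): max(-10, -41, 17) = 17
g (MAX): max(47, -43) = 47
h (MAX): max(22, 11, -24) = 22
R (MIN): min(-13, 17, 47, 22) = -13
j (MAX): max(-39, 36, -8, -28) = 36
k (MAX): max(-7, 17, 47) = 47
S (MIN): min(36, 47) = 36
top (MAX): max(26, -24, -13, 36) = 36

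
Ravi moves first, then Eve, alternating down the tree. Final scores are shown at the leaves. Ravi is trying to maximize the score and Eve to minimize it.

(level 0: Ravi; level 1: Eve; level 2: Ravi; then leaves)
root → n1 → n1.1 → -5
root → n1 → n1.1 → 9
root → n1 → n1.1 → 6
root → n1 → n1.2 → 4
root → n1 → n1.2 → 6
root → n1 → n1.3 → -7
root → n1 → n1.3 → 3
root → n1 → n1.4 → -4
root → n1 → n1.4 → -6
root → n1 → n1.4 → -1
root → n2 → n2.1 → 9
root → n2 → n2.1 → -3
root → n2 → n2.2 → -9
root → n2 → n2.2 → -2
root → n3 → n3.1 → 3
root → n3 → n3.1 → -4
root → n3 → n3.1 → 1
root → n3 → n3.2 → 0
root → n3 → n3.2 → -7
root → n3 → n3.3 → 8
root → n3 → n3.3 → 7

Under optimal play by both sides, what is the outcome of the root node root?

n1.1 (Ravi): max(-5, 9, 6) = 9
n1.2 (Ravi): max(4, 6) = 6
n1.3 (Ravi): max(-7, 3) = 3
n1.4 (Ravi): max(-4, -6, -1) = -1
n1 (Eve): min(9, 6, 3, -1) = -1
n2.1 (Ravi): max(9, -3) = 9
n2.2 (Ravi): max(-9, -2) = -2
n2 (Eve): min(9, -2) = -2
n3.1 (Ravi): max(3, -4, 1) = 3
n3.2 (Ravi): max(0, -7) = 0
n3.3 (Ravi): max(8, 7) = 8
n3 (Eve): min(3, 0, 8) = 0
root (Ravi): max(-1, -2, 0) = 0

0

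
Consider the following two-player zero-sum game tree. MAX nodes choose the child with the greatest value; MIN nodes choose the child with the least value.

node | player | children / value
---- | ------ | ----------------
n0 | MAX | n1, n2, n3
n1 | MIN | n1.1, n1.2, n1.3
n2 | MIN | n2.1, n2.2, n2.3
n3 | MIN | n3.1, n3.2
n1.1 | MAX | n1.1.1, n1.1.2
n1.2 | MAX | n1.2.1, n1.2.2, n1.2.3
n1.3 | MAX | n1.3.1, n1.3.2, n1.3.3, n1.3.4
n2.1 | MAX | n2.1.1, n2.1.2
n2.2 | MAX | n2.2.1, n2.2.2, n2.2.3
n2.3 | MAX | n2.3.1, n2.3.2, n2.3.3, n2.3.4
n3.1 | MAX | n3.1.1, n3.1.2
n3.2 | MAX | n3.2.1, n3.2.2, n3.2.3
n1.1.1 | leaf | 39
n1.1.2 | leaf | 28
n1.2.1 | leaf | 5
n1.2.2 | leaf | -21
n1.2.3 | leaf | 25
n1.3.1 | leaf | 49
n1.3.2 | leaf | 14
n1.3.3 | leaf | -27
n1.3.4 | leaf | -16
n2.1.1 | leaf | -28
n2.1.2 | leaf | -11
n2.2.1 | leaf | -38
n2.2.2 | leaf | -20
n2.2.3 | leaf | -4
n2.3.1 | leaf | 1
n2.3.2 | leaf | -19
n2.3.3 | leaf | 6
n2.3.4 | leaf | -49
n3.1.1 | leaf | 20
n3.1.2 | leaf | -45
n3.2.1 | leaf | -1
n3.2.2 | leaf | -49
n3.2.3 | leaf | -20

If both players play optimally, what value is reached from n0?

25

n1.1 (MAX): max(39, 28) = 39
n1.2 (MAX): max(5, -21, 25) = 25
n1.3 (MAX): max(49, 14, -27, -16) = 49
n1 (MIN): min(39, 25, 49) = 25
n2.1 (MAX): max(-28, -11) = -11
n2.2 (MAX): max(-38, -20, -4) = -4
n2.3 (MAX): max(1, -19, 6, -49) = 6
n2 (MIN): min(-11, -4, 6) = -11
n3.1 (MAX): max(20, -45) = 20
n3.2 (MAX): max(-1, -49, -20) = -1
n3 (MIN): min(20, -1) = -1
n0 (MAX): max(25, -11, -1) = 25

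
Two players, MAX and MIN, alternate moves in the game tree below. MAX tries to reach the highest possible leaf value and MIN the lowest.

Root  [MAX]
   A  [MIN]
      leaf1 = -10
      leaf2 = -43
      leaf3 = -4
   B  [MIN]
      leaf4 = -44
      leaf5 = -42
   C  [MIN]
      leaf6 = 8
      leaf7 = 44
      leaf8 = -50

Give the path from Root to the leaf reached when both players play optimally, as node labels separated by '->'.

A (MIN): min(-10, -43, -4) = -43
B (MIN): min(-44, -42) = -44
C (MIN): min(8, 44, -50) = -50
Root (MAX): max(-43, -44, -50) = -43
At Root, MAX picks A (highest: -43).
At A, MIN picks leaf2 (lowest: -43).
Terminal value -43.

Root -> A -> leaf2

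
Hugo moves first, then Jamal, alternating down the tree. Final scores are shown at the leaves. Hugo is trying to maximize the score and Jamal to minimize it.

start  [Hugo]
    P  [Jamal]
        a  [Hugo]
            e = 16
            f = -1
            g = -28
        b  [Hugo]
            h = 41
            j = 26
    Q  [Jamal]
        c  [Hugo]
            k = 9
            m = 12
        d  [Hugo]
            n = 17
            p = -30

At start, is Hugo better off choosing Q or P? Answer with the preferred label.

c (Hugo): max(9, 12) = 12
d (Hugo): max(17, -30) = 17
Q (Jamal): min(12, 17) = 12
a (Hugo): max(16, -1, -28) = 16
b (Hugo): max(41, 26) = 41
P (Jamal): min(16, 41) = 16
Hugo prefers the higher value; Q=12, P=16. P is better since 16 > 12.

P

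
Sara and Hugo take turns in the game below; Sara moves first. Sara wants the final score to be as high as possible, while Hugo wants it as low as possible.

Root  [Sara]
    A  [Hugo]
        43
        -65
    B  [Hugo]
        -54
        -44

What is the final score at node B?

B (Hugo): min(-54, -44) = -54

-54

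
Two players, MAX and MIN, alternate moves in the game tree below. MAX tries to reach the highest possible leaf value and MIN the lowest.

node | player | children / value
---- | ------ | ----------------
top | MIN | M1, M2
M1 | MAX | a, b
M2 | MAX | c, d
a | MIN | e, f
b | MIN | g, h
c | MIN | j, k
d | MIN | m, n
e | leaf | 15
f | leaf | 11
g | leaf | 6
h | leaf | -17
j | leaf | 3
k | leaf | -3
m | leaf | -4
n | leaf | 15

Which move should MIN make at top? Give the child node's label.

a (MIN): min(15, 11) = 11
b (MIN): min(6, -17) = -17
M1 (MAX): max(11, -17) = 11
c (MIN): min(3, -3) = -3
d (MIN): min(-4, 15) = -4
M2 (MAX): max(-3, -4) = -3
top (MIN): min(11, -3) = -3
MIN at top wants the lowest of {M1=11, M2=-3}, so chooses M2.

M2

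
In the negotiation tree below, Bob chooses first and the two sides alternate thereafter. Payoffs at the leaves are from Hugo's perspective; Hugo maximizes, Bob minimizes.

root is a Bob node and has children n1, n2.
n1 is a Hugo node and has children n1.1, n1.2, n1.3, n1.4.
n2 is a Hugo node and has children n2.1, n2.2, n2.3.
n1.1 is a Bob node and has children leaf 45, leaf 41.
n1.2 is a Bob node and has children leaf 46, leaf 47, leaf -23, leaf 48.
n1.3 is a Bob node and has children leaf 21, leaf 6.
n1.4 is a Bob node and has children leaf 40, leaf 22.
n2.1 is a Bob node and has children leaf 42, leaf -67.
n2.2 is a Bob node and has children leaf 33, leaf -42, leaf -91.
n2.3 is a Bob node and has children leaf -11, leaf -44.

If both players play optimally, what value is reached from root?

-44

n1.1 (Bob): min(45, 41) = 41
n1.2 (Bob): min(46, 47, -23, 48) = -23
n1.3 (Bob): min(21, 6) = 6
n1.4 (Bob): min(40, 22) = 22
n1 (Hugo): max(41, -23, 6, 22) = 41
n2.1 (Bob): min(42, -67) = -67
n2.2 (Bob): min(33, -42, -91) = -91
n2.3 (Bob): min(-11, -44) = -44
n2 (Hugo): max(-67, -91, -44) = -44
root (Bob): min(41, -44) = -44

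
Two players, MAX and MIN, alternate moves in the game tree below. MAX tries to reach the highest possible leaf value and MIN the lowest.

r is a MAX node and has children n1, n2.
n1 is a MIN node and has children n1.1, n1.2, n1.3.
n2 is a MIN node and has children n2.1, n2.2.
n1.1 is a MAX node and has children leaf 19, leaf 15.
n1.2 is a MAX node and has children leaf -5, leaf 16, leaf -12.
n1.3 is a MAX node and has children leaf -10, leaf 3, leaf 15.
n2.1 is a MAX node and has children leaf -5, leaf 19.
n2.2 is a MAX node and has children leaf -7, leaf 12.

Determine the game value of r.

n1.1 (MAX): max(19, 15) = 19
n1.2 (MAX): max(-5, 16, -12) = 16
n1.3 (MAX): max(-10, 3, 15) = 15
n1 (MIN): min(19, 16, 15) = 15
n2.1 (MAX): max(-5, 19) = 19
n2.2 (MAX): max(-7, 12) = 12
n2 (MIN): min(19, 12) = 12
r (MAX): max(15, 12) = 15

15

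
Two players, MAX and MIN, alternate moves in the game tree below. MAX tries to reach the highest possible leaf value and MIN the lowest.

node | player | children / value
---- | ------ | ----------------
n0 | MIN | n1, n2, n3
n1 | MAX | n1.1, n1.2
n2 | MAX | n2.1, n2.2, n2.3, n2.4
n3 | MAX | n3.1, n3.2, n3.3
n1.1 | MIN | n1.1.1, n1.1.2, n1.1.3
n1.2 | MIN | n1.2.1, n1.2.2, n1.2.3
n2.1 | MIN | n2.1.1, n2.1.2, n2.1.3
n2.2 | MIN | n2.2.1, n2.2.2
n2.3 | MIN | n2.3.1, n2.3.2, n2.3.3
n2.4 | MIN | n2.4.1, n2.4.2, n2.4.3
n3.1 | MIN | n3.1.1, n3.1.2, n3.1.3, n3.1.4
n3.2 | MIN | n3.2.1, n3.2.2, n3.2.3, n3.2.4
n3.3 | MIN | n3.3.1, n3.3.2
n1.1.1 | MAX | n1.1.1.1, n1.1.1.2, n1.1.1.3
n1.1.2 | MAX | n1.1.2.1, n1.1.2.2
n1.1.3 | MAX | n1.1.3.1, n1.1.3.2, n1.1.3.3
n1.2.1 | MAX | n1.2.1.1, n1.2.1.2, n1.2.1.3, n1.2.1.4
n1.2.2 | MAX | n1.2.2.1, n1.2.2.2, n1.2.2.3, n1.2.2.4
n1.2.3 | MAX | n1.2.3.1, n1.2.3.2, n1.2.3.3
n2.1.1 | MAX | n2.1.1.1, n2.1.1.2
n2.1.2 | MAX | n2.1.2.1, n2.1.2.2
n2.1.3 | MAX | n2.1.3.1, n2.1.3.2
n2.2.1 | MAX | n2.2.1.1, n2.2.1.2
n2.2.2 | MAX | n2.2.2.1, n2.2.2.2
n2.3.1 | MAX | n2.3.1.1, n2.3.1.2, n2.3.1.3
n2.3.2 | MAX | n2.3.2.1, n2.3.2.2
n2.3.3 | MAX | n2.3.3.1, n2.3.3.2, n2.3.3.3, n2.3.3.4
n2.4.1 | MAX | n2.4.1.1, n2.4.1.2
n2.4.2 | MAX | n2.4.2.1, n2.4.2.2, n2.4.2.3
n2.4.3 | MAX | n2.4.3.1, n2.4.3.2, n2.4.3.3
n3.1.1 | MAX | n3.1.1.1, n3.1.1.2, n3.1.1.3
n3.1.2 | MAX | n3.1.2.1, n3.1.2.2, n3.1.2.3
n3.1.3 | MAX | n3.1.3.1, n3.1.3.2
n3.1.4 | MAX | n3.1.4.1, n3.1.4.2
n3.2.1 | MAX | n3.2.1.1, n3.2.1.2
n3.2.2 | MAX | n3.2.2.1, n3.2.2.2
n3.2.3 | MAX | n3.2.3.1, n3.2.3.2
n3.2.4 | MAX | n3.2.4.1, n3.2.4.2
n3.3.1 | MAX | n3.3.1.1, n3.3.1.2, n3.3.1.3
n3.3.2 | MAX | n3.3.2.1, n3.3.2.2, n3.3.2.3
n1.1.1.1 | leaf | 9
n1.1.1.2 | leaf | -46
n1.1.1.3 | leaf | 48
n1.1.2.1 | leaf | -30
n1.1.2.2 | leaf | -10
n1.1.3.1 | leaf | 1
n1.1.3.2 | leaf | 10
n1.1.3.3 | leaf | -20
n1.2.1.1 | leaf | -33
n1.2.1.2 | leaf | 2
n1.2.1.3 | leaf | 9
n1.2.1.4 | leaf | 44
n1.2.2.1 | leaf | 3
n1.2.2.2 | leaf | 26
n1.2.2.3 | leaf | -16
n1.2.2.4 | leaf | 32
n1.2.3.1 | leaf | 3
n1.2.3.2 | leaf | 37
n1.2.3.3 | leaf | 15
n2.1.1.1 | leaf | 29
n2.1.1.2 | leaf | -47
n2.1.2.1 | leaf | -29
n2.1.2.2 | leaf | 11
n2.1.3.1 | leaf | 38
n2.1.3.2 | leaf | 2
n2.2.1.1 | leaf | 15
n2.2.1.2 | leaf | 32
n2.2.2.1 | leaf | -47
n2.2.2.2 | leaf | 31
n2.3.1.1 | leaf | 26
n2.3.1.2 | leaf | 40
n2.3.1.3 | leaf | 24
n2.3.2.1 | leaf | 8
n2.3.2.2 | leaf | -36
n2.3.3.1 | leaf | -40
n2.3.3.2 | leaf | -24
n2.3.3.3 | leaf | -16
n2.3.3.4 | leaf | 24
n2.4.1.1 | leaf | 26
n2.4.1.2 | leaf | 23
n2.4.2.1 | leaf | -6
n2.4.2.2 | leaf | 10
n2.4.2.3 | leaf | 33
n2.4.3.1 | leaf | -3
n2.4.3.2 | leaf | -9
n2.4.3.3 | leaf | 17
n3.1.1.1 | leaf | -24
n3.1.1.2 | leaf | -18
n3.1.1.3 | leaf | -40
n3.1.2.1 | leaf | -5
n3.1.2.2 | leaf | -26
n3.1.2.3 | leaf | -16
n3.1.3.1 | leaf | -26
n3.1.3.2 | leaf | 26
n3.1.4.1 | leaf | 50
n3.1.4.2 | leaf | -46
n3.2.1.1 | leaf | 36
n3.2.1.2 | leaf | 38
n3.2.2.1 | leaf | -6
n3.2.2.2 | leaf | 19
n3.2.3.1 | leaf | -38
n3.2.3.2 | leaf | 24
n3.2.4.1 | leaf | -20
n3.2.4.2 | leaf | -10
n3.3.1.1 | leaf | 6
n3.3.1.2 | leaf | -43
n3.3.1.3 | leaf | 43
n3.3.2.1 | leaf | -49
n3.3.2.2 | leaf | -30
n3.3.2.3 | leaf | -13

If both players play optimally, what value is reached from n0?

-10

n1.1.1 (MAX): max(9, -46, 48) = 48
n1.1.2 (MAX): max(-30, -10) = -10
n1.1.3 (MAX): max(1, 10, -20) = 10
n1.1 (MIN): min(48, -10, 10) = -10
n1.2.1 (MAX): max(-33, 2, 9, 44) = 44
n1.2.2 (MAX): max(3, 26, -16, 32) = 32
n1.2.3 (MAX): max(3, 37, 15) = 37
n1.2 (MIN): min(44, 32, 37) = 32
n1 (MAX): max(-10, 32) = 32
n2.1.1 (MAX): max(29, -47) = 29
n2.1.2 (MAX): max(-29, 11) = 11
n2.1.3 (MAX): max(38, 2) = 38
n2.1 (MIN): min(29, 11, 38) = 11
n2.2.1 (MAX): max(15, 32) = 32
n2.2.2 (MAX): max(-47, 31) = 31
n2.2 (MIN): min(32, 31) = 31
n2.3.1 (MAX): max(26, 40, 24) = 40
n2.3.2 (MAX): max(8, -36) = 8
n2.3.3 (MAX): max(-40, -24, -16, 24) = 24
n2.3 (MIN): min(40, 8, 24) = 8
n2.4.1 (MAX): max(26, 23) = 26
n2.4.2 (MAX): max(-6, 10, 33) = 33
n2.4.3 (MAX): max(-3, -9, 17) = 17
n2.4 (MIN): min(26, 33, 17) = 17
n2 (MAX): max(11, 31, 8, 17) = 31
n3.1.1 (MAX): max(-24, -18, -40) = -18
n3.1.2 (MAX): max(-5, -26, -16) = -5
n3.1.3 (MAX): max(-26, 26) = 26
n3.1.4 (MAX): max(50, -46) = 50
n3.1 (MIN): min(-18, -5, 26, 50) = -18
n3.2.1 (MAX): max(36, 38) = 38
n3.2.2 (MAX): max(-6, 19) = 19
n3.2.3 (MAX): max(-38, 24) = 24
n3.2.4 (MAX): max(-20, -10) = -10
n3.2 (MIN): min(38, 19, 24, -10) = -10
n3.3.1 (MAX): max(6, -43, 43) = 43
n3.3.2 (MAX): max(-49, -30, -13) = -13
n3.3 (MIN): min(43, -13) = -13
n3 (MAX): max(-18, -10, -13) = -10
n0 (MIN): min(32, 31, -10) = -10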